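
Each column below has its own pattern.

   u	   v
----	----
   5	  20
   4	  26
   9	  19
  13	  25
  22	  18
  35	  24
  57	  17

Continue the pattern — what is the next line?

For the column u, each term is the sum of the two before it: 5, 4, 9, 13, 22, 35, 57 → 92.
Column v: alternating steps +6, −7, +6, −7, …; 20, 26, 19, 25, 18, 24, 17 → 23.
So the next line is 92  23.

92  23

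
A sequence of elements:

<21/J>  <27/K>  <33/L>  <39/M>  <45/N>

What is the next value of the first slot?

51

First slot: +6 each step; 21, 27, 33, 39, 45 → 51.
For the letter, letters move forward 1 place in the alphabet: J, K, L, M, N → O.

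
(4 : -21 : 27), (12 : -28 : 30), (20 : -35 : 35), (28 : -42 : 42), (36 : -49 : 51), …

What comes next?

First entry: +8 each step; 4, 12, 20, 28, 36 → 44.
Second entry: -21, -28, -35, -42, -49 → -56 (−7 each step).
Third entry: differences are 3, 5, 7, … (increasing by 2 each time); 27, 30, 35, 42, 51 → 62.
Putting it together: (44 : -56 : 62).

(44 : -56 : 62)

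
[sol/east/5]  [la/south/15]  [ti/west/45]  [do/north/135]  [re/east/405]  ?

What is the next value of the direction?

Note: runs through the solfège scale do→ti, so sol, la, ti, do, re → mi.
Direction: repeats east → south → west → north, so east, south, west, north, east → south.
Third slot — ×3 each step: 5, 15, 45, 135, 405 → 1215.

south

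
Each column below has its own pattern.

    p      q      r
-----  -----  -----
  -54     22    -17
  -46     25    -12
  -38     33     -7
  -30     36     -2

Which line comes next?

-22  44  3

Column p — +8 each step: -54, -46, -38, -30 → -22.
Column q goes 22, 25, 33, 36 → 44 (alternating steps +3, +8, +3, +8, …).
Column r goes -17, -12, -7, -2 → 3 (+5 each step).
Putting it together: -22  44  3.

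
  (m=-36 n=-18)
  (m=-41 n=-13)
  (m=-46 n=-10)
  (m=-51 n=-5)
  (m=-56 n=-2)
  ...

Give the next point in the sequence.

(m=-61 n=3)

M: −5 each step, so -36, -41, -46, -51, -56 → -61.
N: alternating steps +5, +3, +5, +3, …, so -18, -13, -10, -5, -2 → 3.
Combining the parts gives (m=-61 n=3).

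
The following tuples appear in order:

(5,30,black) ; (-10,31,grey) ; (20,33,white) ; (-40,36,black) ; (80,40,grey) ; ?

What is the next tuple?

(-160,45,white)

First entry goes 5, -10, 20, -40, 80 → -160 (×(-2) each step).
Second entry: 30, 31, 33, 36, 40 → 45 (differences are 1, 2, 3, … (increasing by 1 each time)).
Shade goes black, grey, white, black, grey → white (repeats black → grey → white).
So the next tuple is (-160,45,white).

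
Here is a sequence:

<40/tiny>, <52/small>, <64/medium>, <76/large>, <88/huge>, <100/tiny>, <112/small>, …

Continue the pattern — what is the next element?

First coordinate — +12 each step: 40, 52, 64, 76, 88, 100, 112 → 124.
Size — repeats tiny → small → medium → large → huge: tiny, small, medium, large, huge, tiny, small → medium.
Putting it together: <124/medium>.

<124/medium>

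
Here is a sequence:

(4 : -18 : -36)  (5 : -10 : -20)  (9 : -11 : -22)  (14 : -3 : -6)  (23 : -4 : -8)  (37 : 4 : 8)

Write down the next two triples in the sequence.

(60 : 3 : 6), (97 : 11 : 22)

First entry: each term is the sum of the two before it, so 4, 5, 9, 14, 23, 37 → 60 → 97.
Second entry — alternating steps +8, −1, +8, −1, …: -18, -10, -11, -3, -4, 4 → 3 → 11.
Third entry: always 2 × the second entry, so -36, -20, -22, -6, -8, 8 → 6 → 22.
Putting the parts together: (60 : 3 : 6) and then (97 : 11 : 22).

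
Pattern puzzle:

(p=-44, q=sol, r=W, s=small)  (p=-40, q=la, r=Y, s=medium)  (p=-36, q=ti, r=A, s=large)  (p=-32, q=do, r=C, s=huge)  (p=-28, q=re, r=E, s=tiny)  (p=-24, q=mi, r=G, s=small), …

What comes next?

(p=-20, q=fa, r=I, s=medium)

P: +4 each step; -44, -40, -36, -32, -28, -24 → -20.
Q: runs through the solfège scale do→ti; sol, la, ti, do, re, mi → fa.
R: letters move forward 2 places in the alphabet, wrapping Z→A; W, Y, A, C, E, G → I.
S: repeats small → medium → large → huge → tiny; small, medium, large, huge, tiny, small → medium.
Combining the parts gives (p=-20, q=fa, r=I, s=medium).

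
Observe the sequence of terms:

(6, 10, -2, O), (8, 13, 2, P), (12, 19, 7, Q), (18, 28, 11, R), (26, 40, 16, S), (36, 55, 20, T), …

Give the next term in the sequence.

(48, 73, 25, U)

First value: differences are 2, 4, 6, … (increasing by 2 each time), so 6, 8, 12, 18, 26, 36 → 48.
Second value goes 10, 13, 19, 28, 40, 55 → 73 (differences are 3, 6, 9, … (increasing by 3 each time)).
Third value goes -2, 2, 7, 11, 16, 20 → 25 (alternating steps +4, +5, +4, +5, …).
Letter — letters move forward 1 place in the alphabet: O, P, Q, R, S, T → U.
So the next term is (48, 73, 25, U).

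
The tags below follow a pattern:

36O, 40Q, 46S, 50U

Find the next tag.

First component: 36, 40, 46, 50 → 56 (alternating steps +4, +6, +4, +6, …).
Letter: letters move forward 2 places in the alphabet; O, Q, S, U → W.
Combining the parts gives 56W.

56W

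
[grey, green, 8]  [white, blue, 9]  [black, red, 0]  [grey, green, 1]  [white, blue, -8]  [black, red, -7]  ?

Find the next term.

For the shade, repeats grey → white → black: grey, white, black, grey, white, black → grey.
Colour: green, blue, red, green, blue, red → green (repeats green → blue → red).
Third coordinate: 8, 9, 0, 1, -8, -7 → -16 (alternating steps +1, −9, +1, −9, …).
So the next term is [grey, green, -16].

[grey, green, -16]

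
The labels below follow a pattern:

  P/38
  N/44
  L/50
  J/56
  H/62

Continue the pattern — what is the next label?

F/68

Letter: letters move back 2 places in the alphabet, so P, N, L, J, H → F.
Second component — +6 each step: 38, 44, 50, 56, 62 → 68.
Putting it together: F/68.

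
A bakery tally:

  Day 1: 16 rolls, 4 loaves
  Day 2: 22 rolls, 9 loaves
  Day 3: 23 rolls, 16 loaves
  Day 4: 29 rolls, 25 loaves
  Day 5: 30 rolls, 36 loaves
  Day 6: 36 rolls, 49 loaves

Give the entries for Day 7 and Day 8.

For the rolls, alternating steps +6, +1, +6, +1, …: 16, 22, 23, 29, 30, 36 → 37 → 43.
Loaves: 4, 9, 16, 25, 36, 49 → 64 → 81 (perfect squares: 2², 3², 4², …).
So the next two lines are 37 rolls, 64 loaves and 43 rolls, 81 loaves.

37 rolls, 64 loaves; 43 rolls, 81 loaves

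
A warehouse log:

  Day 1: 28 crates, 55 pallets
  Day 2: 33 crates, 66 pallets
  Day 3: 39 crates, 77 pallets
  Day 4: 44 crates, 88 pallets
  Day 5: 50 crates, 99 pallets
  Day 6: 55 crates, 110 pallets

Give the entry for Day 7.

Crates — alternating steps +5, +6, +5, +6, …: 28, 33, 39, 44, 50, 55 → 61.
For the pallets, +11 each step: 55, 66, 77, 88, 99, 110 → 121.
Combining the parts gives 61 crates, 121 pallets.

61 crates, 121 pallets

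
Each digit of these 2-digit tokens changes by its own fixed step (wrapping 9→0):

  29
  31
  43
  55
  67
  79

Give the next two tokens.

81, 93

First digit: +1 each step, mod 10, so 2, 3, 4, 5, 6, 7 → 8 → 9.
Second digit: +2 each step, mod 10, so 9, 1, 3, 5, 7, 9 → 1 → 3.
Putting the parts together: 81 and then 93.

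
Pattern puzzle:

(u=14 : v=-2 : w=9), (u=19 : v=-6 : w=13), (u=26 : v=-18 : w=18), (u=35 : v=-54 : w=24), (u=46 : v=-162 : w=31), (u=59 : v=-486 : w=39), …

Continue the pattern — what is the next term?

U: 14, 19, 26, 35, 46, 59 → 74 (differences are 5, 7, 9, … (increasing by 2 each time)).
For the v, ×3 each step: -2, -6, -18, -54, -162, -486 → -1458.
W: 9, 13, 18, 24, 31, 39 → 48 (differences are 4, 5, 6, … (increasing by 1 each time)).
Combining the parts gives (u=74 : v=-1458 : w=48).

(u=74 : v=-1458 : w=48)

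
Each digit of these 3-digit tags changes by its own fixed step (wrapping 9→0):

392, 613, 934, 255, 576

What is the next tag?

For the first digit, +3 each step, mod 10: 3, 6, 9, 2, 5 → 8.
Second digit: +2 each step, mod 10, so 9, 1, 3, 5, 7 → 9.
Third digit — +1 each step, mod 10: 2, 3, 4, 5, 6 → 7.
So the next tag is 897.

897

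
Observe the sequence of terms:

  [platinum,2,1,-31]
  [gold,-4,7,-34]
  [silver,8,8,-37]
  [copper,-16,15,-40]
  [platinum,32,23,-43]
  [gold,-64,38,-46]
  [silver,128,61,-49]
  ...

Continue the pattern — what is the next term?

For the metal, repeats platinum → gold → silver → copper: platinum, gold, silver, copper, platinum, gold, silver → copper.
For the second coordinate, ×(-2) each step: 2, -4, 8, -16, 32, -64, 128 → -256.
Third coordinate: 1, 7, 8, 15, 23, 38, 61 → 99 (each term is the sum of the two before it).
Fourth coordinate goes -31, -34, -37, -40, -43, -46, -49 → -52 (−3 each step).
Putting it together: [copper,-256,99,-52].

[copper,-256,99,-52]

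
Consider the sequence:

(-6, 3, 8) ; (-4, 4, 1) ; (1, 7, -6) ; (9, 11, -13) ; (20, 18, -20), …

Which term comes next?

First value: -6, -4, 1, 9, 20 → 34 (differences are 2, 5, 8, … (increasing by 3 each time)).
Second value: each term is the sum of the two before it, so 3, 4, 7, 11, 18 → 29.
Third value: −7 each step; 8, 1, -6, -13, -20 → -27.
Combining the parts gives (34, 29, -27).

(34, 29, -27)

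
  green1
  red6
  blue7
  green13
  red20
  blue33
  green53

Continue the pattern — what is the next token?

Colour: green, red, blue, green, red, blue, green → red (repeats green → red → blue).
Second component: each term is the sum of the two before it, so 1, 6, 7, 13, 20, 33, 53 → 86.
Combining the parts gives red86.

red86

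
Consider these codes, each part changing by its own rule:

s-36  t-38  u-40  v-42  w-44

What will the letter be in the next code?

Letter goes s, t, u, v, w → x (letters move forward 1 place in the alphabet).
For the second component, +2 each step: 36, 38, 40, 42, 44 → 46.

x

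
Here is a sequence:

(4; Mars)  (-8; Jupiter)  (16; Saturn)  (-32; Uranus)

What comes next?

(64; Neptune)

First coordinate: 4, -8, 16, -32 → 64 (×(-2) each step).
Planet — runs through the planets Mercury→Neptune: Mars, Jupiter, Saturn, Uranus → Neptune.
Putting it together: (64; Neptune).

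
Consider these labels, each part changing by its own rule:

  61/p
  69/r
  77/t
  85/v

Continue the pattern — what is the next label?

First component: 61, 69, 77, 85 → 93 (+8 each step).
Letter: p, r, t, v → x (letters move forward 2 places in the alphabet).
So the next label is 93/x.

93/x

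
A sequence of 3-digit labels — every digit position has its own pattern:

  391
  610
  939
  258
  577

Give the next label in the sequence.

896

First digit: +3 each step, mod 10, so 3, 6, 9, 2, 5 → 8.
Second digit: +2 each step, mod 10; 9, 1, 3, 5, 7 → 9.
Third digit goes 1, 0, 9, 8, 7 → 6 (−1 each step, mod 10).
Putting it together: 896.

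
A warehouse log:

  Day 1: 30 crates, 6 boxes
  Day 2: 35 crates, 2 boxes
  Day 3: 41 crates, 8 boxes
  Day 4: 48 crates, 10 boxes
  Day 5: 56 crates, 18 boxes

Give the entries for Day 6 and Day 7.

Crates: 30, 35, 41, 48, 56 → 65 → 75 (differences are 5, 6, 7, … (increasing by 1 each time)).
Boxes goes 6, 2, 8, 10, 18 → 28 → 46 (each term is the sum of the two before it).
Putting the parts together: 65 crates, 28 boxes and then 75 crates, 46 boxes.

65 crates, 28 boxes; 75 crates, 46 boxes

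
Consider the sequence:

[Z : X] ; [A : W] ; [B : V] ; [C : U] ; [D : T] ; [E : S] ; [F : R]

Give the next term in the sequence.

[G : Q]

First letter: Z, A, B, C, D, E, F → G (letters move forward 1 place in the alphabet, wrapping Z→A).
Second letter goes X, W, V, U, T, S, R → Q (letters move back 1 place in the alphabet).
So the next term is [G : Q].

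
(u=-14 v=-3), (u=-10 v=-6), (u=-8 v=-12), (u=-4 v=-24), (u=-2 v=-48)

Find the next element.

(u=2 v=-96)

U goes -14, -10, -8, -4, -2 → 2 (alternating steps +4, +2, +4, +2, …).
V: ×2 each step; -3, -6, -12, -24, -48 → -96.
Putting it together: (u=2 v=-96).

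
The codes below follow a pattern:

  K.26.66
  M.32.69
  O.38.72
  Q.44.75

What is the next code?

Letter goes K, M, O, Q → S (letters move forward 2 places in the alphabet).
For the second component, +6 each step: 26, 32, 38, 44 → 50.
Third component goes 66, 69, 72, 75 → 78 (+3 each step).
Combining the parts gives S.50.78.

S.50.78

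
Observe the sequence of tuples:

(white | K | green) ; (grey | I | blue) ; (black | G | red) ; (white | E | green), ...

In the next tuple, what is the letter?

Letter: K, I, G, E → C (letters move back 2 places in the alphabet).

C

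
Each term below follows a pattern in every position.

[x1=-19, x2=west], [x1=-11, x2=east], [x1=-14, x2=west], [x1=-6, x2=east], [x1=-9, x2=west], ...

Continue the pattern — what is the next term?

X1: alternating steps +8, −3, +8, −3, …; -19, -11, -14, -6, -9 → -1.
X2 — alternates west ↔ east: west, east, west, east, west → east.
So the next term is [x1=-1, x2=east].

[x1=-1, x2=east]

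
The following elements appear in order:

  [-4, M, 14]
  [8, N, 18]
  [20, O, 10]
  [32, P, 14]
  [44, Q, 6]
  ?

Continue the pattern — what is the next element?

[56, R, 10]

First coordinate: +12 each step; -4, 8, 20, 32, 44 → 56.
Letter: M, N, O, P, Q → R (letters move forward 1 place in the alphabet).
Third coordinate: 14, 18, 10, 14, 6 → 10 (alternating steps +4, −8, +4, −8, …).
So the next element is [56, R, 10].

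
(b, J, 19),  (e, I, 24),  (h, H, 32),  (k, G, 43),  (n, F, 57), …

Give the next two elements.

(q, E, 74), (t, D, 94)

First letter — letters move forward 3 places in the alphabet: b, e, h, k, n → q → t.
Second letter goes J, I, H, G, F → E → D (letters move back 1 place in the alphabet).
Third value: differences are 5, 8, 11, … (increasing by 3 each time); 19, 24, 32, 43, 57 → 74 → 94.
So the next two elements are (q, E, 74) and (t, D, 94).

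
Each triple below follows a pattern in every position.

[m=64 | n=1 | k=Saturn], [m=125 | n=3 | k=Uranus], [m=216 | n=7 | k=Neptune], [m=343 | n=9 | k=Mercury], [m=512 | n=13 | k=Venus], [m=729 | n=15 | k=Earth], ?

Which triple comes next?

[m=1000 | n=19 | k=Mars]

M — perfect cubes: 4³, 5³, 6³, …: 64, 125, 216, 343, 512, 729 → 1000.
For the n, alternating steps +2, +4, +2, +4, …: 1, 3, 7, 9, 13, 15 → 19.
K: runs through the planets Mercury→Neptune, so Saturn, Uranus, Neptune, Mercury, Venus, Earth → Mars.
So the next triple is [m=1000 | n=19 | k=Mars].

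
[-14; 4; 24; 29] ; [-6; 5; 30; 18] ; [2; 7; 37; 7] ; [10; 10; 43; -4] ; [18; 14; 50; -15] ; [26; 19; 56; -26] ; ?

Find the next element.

First slot: +8 each step, so -14, -6, 2, 10, 18, 26 → 34.
Second slot: differences are 1, 2, 3, … (increasing by 1 each time), so 4, 5, 7, 10, 14, 19 → 25.
For the third slot, alternating steps +6, +7, +6, +7, …: 24, 30, 37, 43, 50, 56 → 63.
Fourth slot: 29, 18, 7, -4, -15, -26 → -37 (−11 each step).
Combining the parts gives [34; 25; 63; -37].

[34; 25; 63; -37]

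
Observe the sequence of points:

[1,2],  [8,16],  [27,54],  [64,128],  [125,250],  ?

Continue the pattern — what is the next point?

[216,432]

First coordinate: perfect cubes: 1³, 2³, 3³, …; 1, 8, 27, 64, 125 → 216.
Second coordinate: always 2 × the first coordinate; 2, 16, 54, 128, 250 → 432.
Combining the parts gives [216,432].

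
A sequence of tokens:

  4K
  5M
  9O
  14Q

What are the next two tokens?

23S, 37U

First component: each term is the sum of the two before it, so 4, 5, 9, 14 → 23 → 37.
For the letter, letters move forward 2 places in the alphabet: K, M, O, Q → S → U.
Putting the parts together: 23S and then 37U.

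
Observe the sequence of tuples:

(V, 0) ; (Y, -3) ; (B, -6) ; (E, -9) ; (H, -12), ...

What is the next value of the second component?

-15

Second component goes 0, -3, -6, -9, -12 → -15 (−3 each step).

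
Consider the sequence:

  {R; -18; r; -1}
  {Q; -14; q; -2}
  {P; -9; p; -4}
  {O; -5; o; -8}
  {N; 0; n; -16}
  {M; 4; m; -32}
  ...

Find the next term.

First letter goes R, Q, P, O, N, M → L (letters move back 1 place in the alphabet).
Second value — alternating steps +4, +5, +4, +5, …: -18, -14, -9, -5, 0, 4 → 9.
Second letter: letters move back 1 place in the alphabet, so r, q, p, o, n, m → l.
Fourth value goes -1, -2, -4, -8, -16, -32 → -64 (×2 each step).
So the next term is {L; 9; l; -64}.

{L; 9; l; -64}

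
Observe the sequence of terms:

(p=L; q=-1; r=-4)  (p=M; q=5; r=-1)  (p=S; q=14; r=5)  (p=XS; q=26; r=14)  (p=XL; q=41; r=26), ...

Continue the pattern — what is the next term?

(p=L; q=59; r=41)

P: L, M, S, XS, XL → L (runs backward through clothing sizes XS→XL).
Q: differences are 6, 9, 12, … (increasing by 3 each time); -1, 5, 14, 26, 41 → 59.
R goes -4, -1, 5, 14, 26 → 41 (always the previous value of the q).
Combining the parts gives (p=L; q=59; r=41).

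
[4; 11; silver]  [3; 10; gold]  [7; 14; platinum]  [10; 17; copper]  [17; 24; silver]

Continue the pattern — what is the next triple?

First entry — each term is the sum of the two before it: 4, 3, 7, 10, 17 → 27.
Second entry — always 7 more than the first entry: 11, 10, 14, 17, 24 → 34.
Metal: repeats silver → gold → platinum → copper, so silver, gold, platinum, copper, silver → gold.
So the next triple is [27; 34; gold].

[27; 34; gold]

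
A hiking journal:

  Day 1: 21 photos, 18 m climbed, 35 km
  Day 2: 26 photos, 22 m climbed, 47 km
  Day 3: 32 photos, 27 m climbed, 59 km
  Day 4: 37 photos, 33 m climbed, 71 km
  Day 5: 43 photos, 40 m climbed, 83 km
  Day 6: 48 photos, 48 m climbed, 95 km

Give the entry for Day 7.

54 photos, 57 m climbed, 107 km

Photos goes 21, 26, 32, 37, 43, 48 → 54 (alternating steps +5, +6, +5, +6, …).
M climbed: differences are 4, 5, 6, … (increasing by 1 each time); 18, 22, 27, 33, 40, 48 → 57.
Km — +12 each step: 35, 47, 59, 71, 83, 95 → 107.
So the next row is 54 photos, 57 m climbed, 107 km.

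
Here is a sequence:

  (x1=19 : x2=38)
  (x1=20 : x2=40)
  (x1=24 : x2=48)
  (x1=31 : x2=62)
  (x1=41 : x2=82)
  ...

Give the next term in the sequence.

X1 goes 19, 20, 24, 31, 41 → 54 (differences are 1, 4, 7, … (increasing by 3 each time)).
X2 — always 2 × the x1: 38, 40, 48, 62, 82 → 108.
Combining the parts gives (x1=54 : x2=108).

(x1=54 : x2=108)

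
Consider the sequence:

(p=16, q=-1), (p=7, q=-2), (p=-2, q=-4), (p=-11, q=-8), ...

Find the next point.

P — −9 each step: 16, 7, -2, -11 → -20.
For the q, ×2 each step: -1, -2, -4, -8 → -16.
So the next point is (p=-20, q=-16).

(p=-20, q=-16)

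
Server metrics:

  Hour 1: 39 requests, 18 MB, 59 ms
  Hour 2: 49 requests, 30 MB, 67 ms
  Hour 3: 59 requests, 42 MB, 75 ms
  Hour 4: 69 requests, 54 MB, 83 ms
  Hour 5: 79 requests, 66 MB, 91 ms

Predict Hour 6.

Requests: +10 each step, so 39, 49, 59, 69, 79 → 89.
MB: +12 each step; 18, 30, 42, 54, 66 → 78.
Ms: +8 each step; 59, 67, 75, 83, 91 → 99.
Combining the parts gives 89 requests, 78 MB, 99 ms.

89 requests, 78 MB, 99 ms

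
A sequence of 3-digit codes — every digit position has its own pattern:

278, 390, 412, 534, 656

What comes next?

First digit: +1 each step, mod 10; 2, 3, 4, 5, 6 → 7.
Second digit: +2 each step, mod 10; 7, 9, 1, 3, 5 → 7.
Third digit goes 8, 0, 2, 4, 6 → 8 (+2 each step, mod 10).
Combining the parts gives 778.

778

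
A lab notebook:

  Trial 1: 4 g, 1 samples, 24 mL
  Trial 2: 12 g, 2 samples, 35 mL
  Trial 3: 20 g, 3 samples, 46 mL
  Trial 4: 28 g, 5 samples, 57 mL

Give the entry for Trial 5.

36 g, 8 samples, 68 mL

G: +8 each step, so 4, 12, 20, 28 → 36.
Samples goes 1, 2, 3, 5 → 8 (each term is the sum of the two before it).
ML: +11 each step, so 24, 35, 46, 57 → 68.
So the next record is 36 g, 8 samples, 68 mL.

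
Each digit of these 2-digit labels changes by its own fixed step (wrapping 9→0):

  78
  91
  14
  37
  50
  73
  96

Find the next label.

First digit: +2 each step, mod 10; 7, 9, 1, 3, 5, 7, 9 → 1.
For the second digit, +3 each step, mod 10: 8, 1, 4, 7, 0, 3, 6 → 9.
Combining the parts gives 19.

19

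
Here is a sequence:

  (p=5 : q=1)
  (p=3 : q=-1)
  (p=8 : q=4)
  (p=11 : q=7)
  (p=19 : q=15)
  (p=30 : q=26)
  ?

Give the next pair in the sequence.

P — each term is the sum of the two before it: 5, 3, 8, 11, 19, 30 → 49.
Q: always 4 less than the p; 1, -1, 4, 7, 15, 26 → 45.
So the next pair is (p=49 : q=45).

(p=49 : q=45)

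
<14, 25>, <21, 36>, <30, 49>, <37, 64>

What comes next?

First slot: alternating steps +7, +9, +7, +9, …; 14, 21, 30, 37 → 46.
Second slot: perfect squares: 5², 6², 7², …; 25, 36, 49, 64 → 81.
So the next element is <46, 81>.

<46, 81>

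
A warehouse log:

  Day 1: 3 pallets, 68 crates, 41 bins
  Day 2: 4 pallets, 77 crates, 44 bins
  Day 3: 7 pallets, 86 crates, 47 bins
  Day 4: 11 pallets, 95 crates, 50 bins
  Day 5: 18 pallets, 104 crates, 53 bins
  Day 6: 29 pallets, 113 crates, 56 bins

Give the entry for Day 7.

47 pallets, 122 crates, 59 bins

Pallets: 3, 4, 7, 11, 18, 29 → 47 (each term is the sum of the two before it).
Crates — +9 each step: 68, 77, 86, 95, 104, 113 → 122.
Bins goes 41, 44, 47, 50, 53, 56 → 59 (+3 each step).
Combining the parts gives 47 pallets, 122 crates, 59 bins.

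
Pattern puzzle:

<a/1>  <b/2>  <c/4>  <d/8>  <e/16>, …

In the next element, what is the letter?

f

Letter goes a, b, c, d, e → f (letters move forward 1 place in the alphabet).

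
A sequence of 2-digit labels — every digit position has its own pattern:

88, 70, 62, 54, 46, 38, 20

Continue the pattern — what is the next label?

12

First digit goes 8, 7, 6, 5, 4, 3, 2 → 1 (−1 each step, mod 10).
Second digit: 8, 0, 2, 4, 6, 8, 0 → 2 (+2 each step, mod 10).
So the next label is 12.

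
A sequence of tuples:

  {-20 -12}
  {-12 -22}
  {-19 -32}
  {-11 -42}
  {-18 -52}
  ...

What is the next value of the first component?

-10

For the first component, alternating steps +8, −7, +8, −7, …: -20, -12, -19, -11, -18 → -10.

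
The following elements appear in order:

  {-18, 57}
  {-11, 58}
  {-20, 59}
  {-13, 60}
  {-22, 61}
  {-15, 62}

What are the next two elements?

{-24, 63}, {-17, 64}

First entry: alternating steps +7, −9, +7, −9, …; -18, -11, -20, -13, -22, -15 → -24 → -17.
Second entry — +1 each step: 57, 58, 59, 60, 61, 62 → 63 → 64.
So the next two elements are {-24, 63} and {-17, 64}.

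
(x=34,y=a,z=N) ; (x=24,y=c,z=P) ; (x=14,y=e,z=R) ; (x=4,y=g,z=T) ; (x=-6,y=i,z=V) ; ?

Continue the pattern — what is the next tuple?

For the x, −10 each step: 34, 24, 14, 4, -6 → -16.
Y — letters move forward 2 places in the alphabet: a, c, e, g, i → k.
Z: letters move forward 2 places in the alphabet, so N, P, R, T, V → X.
So the next tuple is (x=-16,y=k,z=X).

(x=-16,y=k,z=X)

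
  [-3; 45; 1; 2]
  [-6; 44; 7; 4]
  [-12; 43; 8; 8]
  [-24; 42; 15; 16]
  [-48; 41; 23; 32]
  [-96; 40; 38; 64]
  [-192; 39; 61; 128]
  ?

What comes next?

[-384; 38; 99; 256]

First coordinate: ×2 each step, so -3, -6, -12, -24, -48, -96, -192 → -384.
Second coordinate: −1 each step; 45, 44, 43, 42, 41, 40, 39 → 38.
Third coordinate: each term is the sum of the two before it; 1, 7, 8, 15, 23, 38, 61 → 99.
Fourth coordinate: ×2 each step, so 2, 4, 8, 16, 32, 64, 128 → 256.
Putting it together: [-384; 38; 99; 256].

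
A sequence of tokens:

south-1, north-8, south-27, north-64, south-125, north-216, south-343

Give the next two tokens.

north-512, south-729

Direction — alternates south ↔ north: south, north, south, north, south, north, south → north → south.
Second component: 1, 8, 27, 64, 125, 216, 343 → 512 → 729 (perfect cubes: 1³, 2³, 3³, …).
So the next two tokens are north-512 and south-729.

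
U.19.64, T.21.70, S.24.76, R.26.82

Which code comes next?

Letter: letters move back 1 place in the alphabet; U, T, S, R → Q.
Second component goes 19, 21, 24, 26 → 29 (alternating steps +2, +3, +2, +3, …).
Third component goes 64, 70, 76, 82 → 88 (+6 each step).
Putting it together: Q.29.88.

Q.29.88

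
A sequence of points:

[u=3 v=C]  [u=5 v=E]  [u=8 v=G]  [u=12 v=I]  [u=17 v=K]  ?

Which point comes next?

[u=23 v=M]

U: differences are 2, 3, 4, … (increasing by 1 each time); 3, 5, 8, 12, 17 → 23.
V — letters move forward 2 places in the alphabet: C, E, G, I, K → M.
So the next point is [u=23 v=M].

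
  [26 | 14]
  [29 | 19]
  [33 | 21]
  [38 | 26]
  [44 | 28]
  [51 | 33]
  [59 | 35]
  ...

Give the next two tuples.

[68 | 40], [78 | 42]

First value: differences are 3, 4, 5, … (increasing by 1 each time), so 26, 29, 33, 38, 44, 51, 59 → 68 → 78.
Second value: alternating steps +5, +2, +5, +2, …; 14, 19, 21, 26, 28, 33, 35 → 40 → 42.
So the next two tuples are [68 | 40] and [78 | 42].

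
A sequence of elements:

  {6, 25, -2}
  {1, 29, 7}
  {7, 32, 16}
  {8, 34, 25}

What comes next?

{15, 35, 34}

For the first component, each term is the sum of the two before it: 6, 1, 7, 8 → 15.
Second component: differences are 4, 3, 2, … (decreasing by 1 each time); 25, 29, 32, 34 → 35.
Third component: -2, 7, 16, 25 → 34 (+9 each step).
So the next element is {15, 35, 34}.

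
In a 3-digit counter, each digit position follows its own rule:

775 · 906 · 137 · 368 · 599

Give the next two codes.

720, 951

First digit goes 7, 9, 1, 3, 5 → 7 → 9 (+2 each step, mod 10).
Second digit: +3 each step, mod 10; 7, 0, 3, 6, 9 → 2 → 5.
For the third digit, +1 each step, mod 10: 5, 6, 7, 8, 9 → 0 → 1.
Putting the parts together: 720 and then 951.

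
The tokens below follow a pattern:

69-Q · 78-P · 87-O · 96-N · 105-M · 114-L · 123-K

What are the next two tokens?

132-J then 141-I

First component goes 69, 78, 87, 96, 105, 114, 123 → 132 → 141 (+9 each step).
For the letter, letters move back 1 place in the alphabet: Q, P, O, N, M, L, K → J → I.
So the next two tokens are 132-J and 141-I.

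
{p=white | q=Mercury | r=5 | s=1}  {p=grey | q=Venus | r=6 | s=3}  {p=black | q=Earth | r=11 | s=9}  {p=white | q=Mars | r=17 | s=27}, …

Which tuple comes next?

P: repeats white → grey → black, so white, grey, black, white → grey.
Q: Mercury, Venus, Earth, Mars → Jupiter (runs through the planets Mercury→Neptune).
R: each term is the sum of the two before it; 5, 6, 11, 17 → 28.
S: ×3 each step, so 1, 3, 9, 27 → 81.
Putting it together: {p=grey | q=Jupiter | r=28 | s=81}.

{p=grey | q=Jupiter | r=28 | s=81}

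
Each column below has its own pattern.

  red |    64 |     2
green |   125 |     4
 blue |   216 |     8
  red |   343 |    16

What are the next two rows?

green  512  32; blue  729  64

Colour — repeats red → green → blue: red, green, blue, red → green → blue.
Second component — perfect cubes: 4³, 5³, 6³, …: 64, 125, 216, 343 → 512 → 729.
Third component goes 2, 4, 8, 16 → 32 → 64 (×2 each step).
Putting the parts together: green  512  32 and then blue  729  64.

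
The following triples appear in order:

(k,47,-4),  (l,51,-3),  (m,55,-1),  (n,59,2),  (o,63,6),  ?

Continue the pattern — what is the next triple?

(p,67,11)

Letter: letters move forward 1 place in the alphabet, so k, l, m, n, o → p.
Second value goes 47, 51, 55, 59, 63 → 67 (+4 each step).
Third value goes -4, -3, -1, 2, 6 → 11 (differences are 1, 2, 3, … (increasing by 1 each time)).
Putting it together: (p,67,11).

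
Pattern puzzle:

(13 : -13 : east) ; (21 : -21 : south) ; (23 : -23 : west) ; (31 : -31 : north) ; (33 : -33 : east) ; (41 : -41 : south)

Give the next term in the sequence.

(43 : -43 : west)

First part: alternating steps +8, +2, +8, +2, …; 13, 21, 23, 31, 33, 41 → 43.
Second part: always the negative of the first part; -13, -21, -23, -31, -33, -41 → -43.
Direction: repeats east → south → west → north, so east, south, west, north, east, south → west.
Combining the parts gives (43 : -43 : west).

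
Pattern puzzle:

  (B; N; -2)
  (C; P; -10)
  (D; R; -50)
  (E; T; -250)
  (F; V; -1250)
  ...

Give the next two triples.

(G; X; -6250), (H; Z; -31250)

First letter — letters move forward 1 place in the alphabet: B, C, D, E, F → G → H.
Second letter — letters move forward 2 places in the alphabet: N, P, R, T, V → X → Z.
Third part — ×5 each step: -2, -10, -50, -250, -1250 → -6250 → -31250.
Putting the parts together: (G; X; -6250) and then (H; Z; -31250).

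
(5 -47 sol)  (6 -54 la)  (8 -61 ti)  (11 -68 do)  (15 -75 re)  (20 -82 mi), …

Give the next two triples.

First coordinate: differences are 1, 2, 3, … (increasing by 1 each time), so 5, 6, 8, 11, 15, 20 → 26 → 33.
Second coordinate: -47, -54, -61, -68, -75, -82 → -89 → -96 (−7 each step).
Note goes sol, la, ti, do, re, mi → fa → sol (runs through the solfège scale do→ti).
Putting the parts together: (26 -89 fa) and then (33 -96 sol).

(26 -89 fa), (33 -96 sol)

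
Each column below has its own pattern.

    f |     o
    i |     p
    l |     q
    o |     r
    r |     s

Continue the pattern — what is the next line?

For the first letter, letters move forward 3 places in the alphabet: f, i, l, o, r → u.
Second letter: letters move forward 1 place in the alphabet; o, p, q, r, s → t.
Putting it together: u  t.

u  t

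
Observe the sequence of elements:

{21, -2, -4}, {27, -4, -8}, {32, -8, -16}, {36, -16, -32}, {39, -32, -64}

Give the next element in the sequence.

First entry: 21, 27, 32, 36, 39 → 41 (differences are 6, 5, 4, … (decreasing by 1 each time)).
Second entry: ×2 each step; -2, -4, -8, -16, -32 → -64.
Third entry goes -4, -8, -16, -32, -64 → -128 (always 2 × the second entry).
Combining the parts gives {41, -64, -128}.

{41, -64, -128}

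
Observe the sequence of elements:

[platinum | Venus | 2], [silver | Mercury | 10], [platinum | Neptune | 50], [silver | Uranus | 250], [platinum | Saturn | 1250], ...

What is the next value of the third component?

6250

Third component — ×5 each step: 2, 10, 50, 250, 1250 → 6250.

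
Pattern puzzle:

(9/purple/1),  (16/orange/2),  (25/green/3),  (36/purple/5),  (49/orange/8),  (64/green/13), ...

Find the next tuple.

(81/purple/21)

First entry: perfect squares: 3², 4², 5², …, so 9, 16, 25, 36, 49, 64 → 81.
Colour goes purple, orange, green, purple, orange, green → purple (repeats purple → orange → green).
Third entry: each term is the sum of the two before it; 1, 2, 3, 5, 8, 13 → 21.
Putting it together: (81/purple/21).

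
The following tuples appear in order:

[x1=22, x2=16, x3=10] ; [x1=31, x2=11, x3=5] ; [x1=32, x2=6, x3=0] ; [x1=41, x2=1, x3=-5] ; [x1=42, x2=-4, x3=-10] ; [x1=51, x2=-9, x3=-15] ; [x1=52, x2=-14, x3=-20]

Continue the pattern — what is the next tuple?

[x1=61, x2=-19, x3=-25]

X1: 22, 31, 32, 41, 42, 51, 52 → 61 (alternating steps +9, +1, +9, +1, …).
X2 goes 16, 11, 6, 1, -4, -9, -14 → -19 (−5 each step).
X3: always 6 less than the x2, so 10, 5, 0, -5, -10, -15, -20 → -25.
So the next tuple is [x1=61, x2=-19, x3=-25].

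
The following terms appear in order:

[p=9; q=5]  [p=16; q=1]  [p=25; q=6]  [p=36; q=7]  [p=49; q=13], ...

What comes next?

[p=64; q=20]

P — perfect squares: 3², 4², 5², …: 9, 16, 25, 36, 49 → 64.
Q goes 5, 1, 6, 7, 13 → 20 (each term is the sum of the two before it).
Putting it together: [p=64; q=20].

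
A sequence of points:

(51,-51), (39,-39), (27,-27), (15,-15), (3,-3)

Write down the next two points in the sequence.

For the first coordinate, −12 each step: 51, 39, 27, 15, 3 → -9 → -21.
Second coordinate: always the negative of the first coordinate; -51, -39, -27, -15, -3 → 9 → 21.
Putting the parts together: (-9,9) and then (-21,21).

(-9,9), (-21,21)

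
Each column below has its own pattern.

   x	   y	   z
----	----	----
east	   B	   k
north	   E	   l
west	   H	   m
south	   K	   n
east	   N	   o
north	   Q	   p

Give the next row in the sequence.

Column x goes east, north, west, south, east, north → west (repeats east → north → west → south).
Column y — letters move forward 3 places in the alphabet: B, E, H, K, N, Q → T.
Column z: letters move forward 1 place in the alphabet; k, l, m, n, o, p → q.
Combining the parts gives west  T  q.

west  T  q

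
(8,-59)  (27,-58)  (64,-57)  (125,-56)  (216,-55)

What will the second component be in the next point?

-54

First component — perfect cubes: 2³, 3³, 4³, …: 8, 27, 64, 125, 216 → 343.
Second component: -59, -58, -57, -56, -55 → -54 (+1 each step).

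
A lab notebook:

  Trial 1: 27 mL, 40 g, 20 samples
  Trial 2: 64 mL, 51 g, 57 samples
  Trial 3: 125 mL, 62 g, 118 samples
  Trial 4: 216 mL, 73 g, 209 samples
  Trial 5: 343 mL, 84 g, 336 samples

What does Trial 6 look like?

512 mL, 95 g, 505 samples

ML: perfect cubes: 3³, 4³, 5³, …; 27, 64, 125, 216, 343 → 512.
G — +11 each step: 40, 51, 62, 73, 84 → 95.
Samples: always 7 less than the mL; 20, 57, 118, 209, 336 → 505.
Combining the parts gives 512 mL, 95 g, 505 samples.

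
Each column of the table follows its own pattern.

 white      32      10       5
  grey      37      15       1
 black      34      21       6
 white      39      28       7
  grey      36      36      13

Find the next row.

black  41  45  20

Shade: repeats white → grey → black; white, grey, black, white, grey → black.
Second component — alternating steps +5, −3, +5, −3, …: 32, 37, 34, 39, 36 → 41.
Third component: differences are 5, 6, 7, … (increasing by 1 each time), so 10, 15, 21, 28, 36 → 45.
Fourth component: each term is the sum of the two before it; 5, 1, 6, 7, 13 → 20.
Combining the parts gives black  41  45  20.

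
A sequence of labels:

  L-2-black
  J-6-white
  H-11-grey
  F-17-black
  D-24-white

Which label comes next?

Letter: L, J, H, F, D → B (letters move back 2 places in the alphabet).
Second component goes 2, 6, 11, 17, 24 → 32 (differences are 4, 5, 6, … (increasing by 1 each time)).
Shade goes black, white, grey, black, white → grey (repeats black → white → grey).
Putting it together: B-32-grey.

B-32-grey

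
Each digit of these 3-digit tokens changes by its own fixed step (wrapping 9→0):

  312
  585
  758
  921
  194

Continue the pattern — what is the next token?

367

First digit: 3, 5, 7, 9, 1 → 3 (+2 each step, mod 10).
Second digit: −3 each step, mod 10, so 1, 8, 5, 2, 9 → 6.
Third digit — +3 each step, mod 10: 2, 5, 8, 1, 4 → 7.
So the next token is 367.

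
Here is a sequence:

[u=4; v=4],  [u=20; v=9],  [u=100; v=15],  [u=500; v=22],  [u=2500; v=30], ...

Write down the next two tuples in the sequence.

U goes 4, 20, 100, 500, 2500 → 12500 → 62500 (×5 each step).
V goes 4, 9, 15, 22, 30 → 39 → 49 (differences are 5, 6, 7, … (increasing by 1 each time)).
So the next two tuples are [u=12500; v=39] and [u=62500; v=49].

[u=12500; v=39], [u=62500; v=49]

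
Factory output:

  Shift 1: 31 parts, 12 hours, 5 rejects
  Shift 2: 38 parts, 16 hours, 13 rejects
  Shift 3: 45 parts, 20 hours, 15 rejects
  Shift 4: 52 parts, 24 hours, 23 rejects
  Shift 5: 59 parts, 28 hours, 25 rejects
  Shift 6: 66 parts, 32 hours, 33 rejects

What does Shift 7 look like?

For the parts, +7 each step: 31, 38, 45, 52, 59, 66 → 73.
Hours goes 12, 16, 20, 24, 28, 32 → 36 (+4 each step).
For the rejects, alternating steps +8, +2, +8, +2, …: 5, 13, 15, 23, 25, 33 → 35.
So the next row is 73 parts, 36 hours, 35 rejects.

73 parts, 36 hours, 35 rejects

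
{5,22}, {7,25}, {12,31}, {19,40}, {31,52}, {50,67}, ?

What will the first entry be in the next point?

For the first entry, each term is the sum of the two before it: 5, 7, 12, 19, 31, 50 → 81.

81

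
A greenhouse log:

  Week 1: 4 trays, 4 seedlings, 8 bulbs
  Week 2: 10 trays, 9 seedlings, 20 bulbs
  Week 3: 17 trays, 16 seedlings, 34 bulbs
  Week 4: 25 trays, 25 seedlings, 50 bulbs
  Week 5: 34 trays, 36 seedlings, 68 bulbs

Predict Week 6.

Trays: differences are 6, 7, 8, … (increasing by 1 each time); 4, 10, 17, 25, 34 → 44.
Seedlings: perfect squares: 2², 3², 4², …, so 4, 9, 16, 25, 36 → 49.
Bulbs — always 2 × the trays: 8, 20, 34, 50, 68 → 88.
So the next row is 44 trays, 49 seedlings, 88 bulbs.

44 trays, 49 seedlings, 88 bulbs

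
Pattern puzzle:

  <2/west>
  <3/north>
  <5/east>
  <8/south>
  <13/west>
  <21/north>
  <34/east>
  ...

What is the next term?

<55/south>

First coordinate: each term is the sum of the two before it; 2, 3, 5, 8, 13, 21, 34 → 55.
Direction: west, north, east, south, west, north, east → south (repeats west → north → east → south).
So the next term is <55/south>.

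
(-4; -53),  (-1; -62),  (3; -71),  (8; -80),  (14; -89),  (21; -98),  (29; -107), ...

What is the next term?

First entry goes -4, -1, 3, 8, 14, 21, 29 → 38 (differences are 3, 4, 5, … (increasing by 1 each time)).
Second entry: −9 each step; -53, -62, -71, -80, -89, -98, -107 → -116.
Combining the parts gives (38; -116).

(38; -116)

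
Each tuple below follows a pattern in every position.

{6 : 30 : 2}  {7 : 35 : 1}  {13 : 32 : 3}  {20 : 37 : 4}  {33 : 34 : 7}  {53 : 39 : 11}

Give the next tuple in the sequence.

First entry: 6, 7, 13, 20, 33, 53 → 86 (each term is the sum of the two before it).
Second entry — alternating steps +5, −3, +5, −3, …: 30, 35, 32, 37, 34, 39 → 36.
For the third entry, each term is the sum of the two before it: 2, 1, 3, 4, 7, 11 → 18.
Putting it together: {86 : 36 : 18}.

{86 : 36 : 18}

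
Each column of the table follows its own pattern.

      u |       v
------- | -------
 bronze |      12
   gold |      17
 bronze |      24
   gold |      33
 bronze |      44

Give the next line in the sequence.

gold  57

Column u: alternates bronze ↔ gold, so bronze, gold, bronze, gold, bronze → gold.
Column v goes 12, 17, 24, 33, 44 → 57 (differences are 5, 7, 9, … (increasing by 2 each time)).
Putting it together: gold  57.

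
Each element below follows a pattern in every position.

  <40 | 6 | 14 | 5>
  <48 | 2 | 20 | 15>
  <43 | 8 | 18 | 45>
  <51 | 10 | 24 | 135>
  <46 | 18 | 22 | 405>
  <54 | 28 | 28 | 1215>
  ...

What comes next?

First entry — alternating steps +8, −5, +8, −5, …: 40, 48, 43, 51, 46, 54 → 49.
Second entry: each term is the sum of the two before it; 6, 2, 8, 10, 18, 28 → 46.
Third entry: 14, 20, 18, 24, 22, 28 → 26 (alternating steps +6, −2, +6, −2, …).
Fourth entry: ×3 each step; 5, 15, 45, 135, 405, 1215 → 3645.
Putting it together: <49 | 46 | 26 | 3645>.

<49 | 46 | 26 | 3645>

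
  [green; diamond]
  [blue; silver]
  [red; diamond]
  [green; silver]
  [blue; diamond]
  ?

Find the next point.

[red; silver]

Colour: repeats green → blue → red, so green, blue, red, green, blue → red.
Rank: diamond, silver, diamond, silver, diamond → silver (alternates diamond ↔ silver).
Combining the parts gives [red; silver].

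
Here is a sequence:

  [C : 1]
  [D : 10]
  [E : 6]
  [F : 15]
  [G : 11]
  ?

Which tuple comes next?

Letter: C, D, E, F, G → H (letters move forward 1 place in the alphabet).
Second entry goes 1, 10, 6, 15, 11 → 20 (alternating steps +9, −4, +9, −4, …).
So the next tuple is [H : 20].

[H : 20]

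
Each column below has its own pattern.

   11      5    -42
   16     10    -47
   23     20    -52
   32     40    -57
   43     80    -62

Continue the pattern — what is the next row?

56  160  -67

First component — differences are 5, 7, 9, … (increasing by 2 each time): 11, 16, 23, 32, 43 → 56.
Second component — ×2 each step: 5, 10, 20, 40, 80 → 160.
For the third component, −5 each step: -42, -47, -52, -57, -62 → -67.
Combining the parts gives 56  160  -67.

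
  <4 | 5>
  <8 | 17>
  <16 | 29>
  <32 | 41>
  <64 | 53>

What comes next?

<128 | 65>

First component goes 4, 8, 16, 32, 64 → 128 (×2 each step).
Second component: +12 each step; 5, 17, 29, 41, 53 → 65.
Combining the parts gives <128 | 65>.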